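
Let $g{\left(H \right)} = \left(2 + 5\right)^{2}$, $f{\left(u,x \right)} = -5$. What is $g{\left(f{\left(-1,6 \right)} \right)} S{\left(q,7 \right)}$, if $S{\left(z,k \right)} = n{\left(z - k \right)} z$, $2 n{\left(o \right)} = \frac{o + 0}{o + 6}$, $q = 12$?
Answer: $\frac{1470}{11} \approx 133.64$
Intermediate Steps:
$g{\left(H \right)} = 49$ ($g{\left(H \right)} = 7^{2} = 49$)
$n{\left(o \right)} = \frac{o}{2 \left(6 + o\right)}$ ($n{\left(o \right)} = \frac{\left(o + 0\right) \frac{1}{o + 6}}{2} = \frac{o \frac{1}{6 + o}}{2} = \frac{o}{2 \left(6 + o\right)}$)
$S{\left(z,k \right)} = \frac{z \left(z - k\right)}{2 \left(6 + z - k\right)}$ ($S{\left(z,k \right)} = \frac{z - k}{2 \left(6 - \left(k - z\right)\right)} z = \frac{z - k}{2 \left(6 + z - k\right)} z = \frac{z \left(z - k\right)}{2 \left(6 + z - k\right)}$)
$g{\left(f{\left(-1,6 \right)} \right)} S{\left(q,7 \right)} = 49 \cdot \frac{1}{2} \cdot 12 \frac{1}{6 + 12 - 7} \left(12 - 7\right) = 49 \cdot \frac{1}{2} \cdot 12 \cdot \frac{1}{11} \cdot 5 = 49 \cdot \frac{30}{11} = \frac{1470}{11}$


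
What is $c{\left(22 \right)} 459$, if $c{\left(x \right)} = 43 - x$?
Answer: $9639$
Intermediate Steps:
$c{\left(22 \right)} 459 = \left(43 - 22\right) 459 = 21 \cdot 459 = 9639$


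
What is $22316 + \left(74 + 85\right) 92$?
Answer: $36944$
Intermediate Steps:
$22316 + \left(74 + 85\right) 92 = 22316 + 159 \cdot 92 = 22316 + 14628 = 36944$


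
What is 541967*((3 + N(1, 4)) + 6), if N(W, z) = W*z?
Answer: 7045571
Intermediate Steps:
541967*((3 + N(1, 4)) + 6) = 541967*((3 + 1*4) + 6) = 541967*((3 + 4) + 6) = 541967*(7 + 6) = 541967*13 = 7045571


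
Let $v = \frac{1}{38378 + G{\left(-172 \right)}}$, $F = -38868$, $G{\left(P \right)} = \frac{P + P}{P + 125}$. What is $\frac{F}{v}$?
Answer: $- \frac{70122147480}{47} \approx -1.492 \cdot 10^{9}$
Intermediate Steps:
$G{\left(P \right)} = \frac{2 P}{125 + P}$
$v = \frac{47}{1804110}$ ($v = \frac{1}{38378 + 2 \left(-172\right) \frac{1}{125 - 172}} = \frac{1}{38378 + 2 \left(-172\right) \frac{1}{-47}} = \frac{1}{38378 + 2 \left(-172\right) \left(- \frac{1}{47}\right)} = \frac{1}{38378 + \frac{344}{47}} = \frac{1}{\frac{1804110}{47}} = \frac{47}{1804110} \approx 2.6052 \cdot 10^{-5}$)
$\frac{F}{v} = - \frac{38868}{\frac{47}{1804110}} = \left(-38868\right) \frac{1804110}{47} = - \frac{70122147480}{47}$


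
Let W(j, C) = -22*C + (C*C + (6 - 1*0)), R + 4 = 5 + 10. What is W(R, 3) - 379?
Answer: -430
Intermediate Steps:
R = 11 (R = -4 + (5 + 10) = -4 + 15 = 11)
W(j, C) = 6 + C² - 22*C (W(j, C) = -22*C + (C² + (6 + 0)) = -22*C + (C² + 6) = -22*C + (6 + C²) = 6 + C² - 22*C)
W(R, 3) - 379 = (6 + 3² - 22*3) - 379 = (6 + 9 - 66) - 379 = -51 - 379 = -430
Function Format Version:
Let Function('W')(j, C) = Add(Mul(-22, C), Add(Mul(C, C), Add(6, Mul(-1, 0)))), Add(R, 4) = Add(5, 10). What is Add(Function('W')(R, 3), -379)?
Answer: -430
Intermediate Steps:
R = 11 (R = Add(-4, Add(5, 10)) = Add(-4, 15) = 11)
Function('W')(j, C) = Add(6, Pow(C, 2), Mul(-22, C)) (Function('W')(j, C) = Add(Mul(-22, C), Add(Pow(C, 2), Add(6, 0))) = Add(Mul(-22, C), Add(Pow(C, 2), 6)) = Add(Mul(-22, C), Add(6, Pow(C, 2))) = Add(6, Pow(C, 2), Mul(-22, C)))
Add(Function('W')(R, 3), -379) = Add(Add(6, Pow(3, 2), Mul(-22, 3)), -379) = Add(Add(6, 9, -66), -379) = Add(-51, -379) = -430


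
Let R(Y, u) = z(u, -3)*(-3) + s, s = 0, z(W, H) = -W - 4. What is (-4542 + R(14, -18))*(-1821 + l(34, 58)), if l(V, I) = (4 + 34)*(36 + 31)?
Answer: -3323400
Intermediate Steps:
z(W, H) = -4 - W
l(V, I) = 2546 (l(V, I) = 38*67 = 2546)
R(Y, u) = 12 + 3*u (R(Y, u) = (-4 - u)*(-3) + 0 = (12 + 3*u) + 0 = 12 + 3*u)
(-4542 + R(14, -18))*(-1821 + l(34, 58)) = (-4542 + (12 + 3*(-18)))*(-1821 + 2546) = (-4542 + (12 - 54))*725 = (-4542 - 42)*725 = -4584*725 = -3323400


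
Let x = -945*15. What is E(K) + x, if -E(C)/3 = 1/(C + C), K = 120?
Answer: -1134001/80 ≈ -14175.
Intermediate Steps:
E(C) = -3/(2*C) (E(C) = -3/(C + C) = -3*1/(2*C) = -3/(2*C))
x = -14175
E(K) + x = -3/2/120 - 14175 = -3/2*1/120 - 14175 = -1/80 - 14175 = -1134001/80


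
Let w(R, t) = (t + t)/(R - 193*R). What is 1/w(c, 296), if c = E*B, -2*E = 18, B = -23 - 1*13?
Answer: -3888/37 ≈ -105.08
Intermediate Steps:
B = -36 (B = -23 - 13 = -36)
E = -9 (E = -1/2*18 = -9)
c = 324 (c = -9*(-36) = 324)
w(R, t) = -t/(96*R) (w(R, t) = (2*t)/((-192*R)) = (2*t)*(-1/(192*R)) = -t/(96*R))
1/w(c, 296) = 1/(-1/96*296/324) = 1/(-1/96*296*1/324) = 1/(-37/3888) = -3888/37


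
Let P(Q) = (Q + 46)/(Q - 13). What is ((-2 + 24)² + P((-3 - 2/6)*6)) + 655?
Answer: 37561/33 ≈ 1138.2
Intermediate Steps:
P(Q) = (46 + Q)/(-13 + Q)
((-2 + 24)² + P((-3 - 2/6)*6)) + 655 = ((-2 + 24)² + (46 + (-3 - 2/6)*6)/(-13 + (-3 - 2/6)*6)) + 655 = (22² + (46 + (-3 - 2*⅙)*6)/(-13 + (-3 - 2*⅙)*6)) + 655 = (484 + (46 + (-3 - ⅓)*6)/(-13 + (-3 - ⅓)*6)) + 655 = (484 + (46 - 10/3*6)/(-13 - 10/3*6)) + 655 = (484 + (46 - 20)/(-13 - 20)) + 655 = (484 + 26/(-33)) + 655 = (484 - 1/33*26) + 655 = (484 - 26/33) + 655 = 15946/33 + 655 = 37561/33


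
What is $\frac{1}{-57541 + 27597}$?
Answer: $- \frac{1}{29944} \approx -3.3396 \cdot 10^{-5}$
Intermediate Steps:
$\frac{1}{-57541 + 27597} = \frac{1}{-29944} = - \frac{1}{29944}$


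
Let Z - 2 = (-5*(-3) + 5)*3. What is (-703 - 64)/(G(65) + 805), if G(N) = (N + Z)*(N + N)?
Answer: -767/17315 ≈ -0.044297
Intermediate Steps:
Z = 62 (Z = 2 + (-5*(-3) + 5)*3 = 2 + (15 + 5)*3 = 2 + 20*3 = 2 + 60 = 62)
G(N) = 2*N*(62 + N) (G(N) = (N + 62)*(N + N) = (62 + N)*(2*N) = 2*N*(62 + N))
(-703 - 64)/(G(65) + 805) = (-703 - 64)/(2*65*(62 + 65) + 805) = -767/(2*65*127 + 805) = -767/(16510 + 805) = -767/17315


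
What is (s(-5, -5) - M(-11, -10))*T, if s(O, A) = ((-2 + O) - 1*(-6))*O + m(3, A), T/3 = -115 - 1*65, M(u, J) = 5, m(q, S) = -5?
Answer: 2700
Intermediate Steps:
T = -540 (T = 3*(-115 - 1*65) = 3*(-115 - 65) = 3*(-180) = -540)
s(O, A) = -5 + O*(4 + O) (s(O, A) = ((-2 + O) - 1*(-6))*O - 5 = ((-2 + O) + 6)*O - 5 = (4 + O)*O - 5 = O*(4 + O) - 5 = -5 + O*(4 + O))
(s(-5, -5) - M(-11, -10))*T = ((-5 + (-5)² + 4*(-5)) - 1*5)*(-540) = ((-5 + 25 - 20) - 5)*(-540) = (0 - 5)*(-540) = -5*(-540) = 2700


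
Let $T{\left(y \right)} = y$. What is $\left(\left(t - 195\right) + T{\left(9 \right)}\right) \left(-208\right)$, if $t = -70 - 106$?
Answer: $75296$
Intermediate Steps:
$t = -176$
$\left(\left(t - 195\right) + T{\left(9 \right)}\right) \left(-208\right) = \left(\left(-176 - 195\right) + 9\right) \left(-208\right) = \left(-371 + 9\right) \left(-208\right) = \left(-362\right) \left(-208\right) = 75296$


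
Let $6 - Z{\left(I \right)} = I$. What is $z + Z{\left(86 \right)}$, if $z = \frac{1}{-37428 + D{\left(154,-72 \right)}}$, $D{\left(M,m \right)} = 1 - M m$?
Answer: $- \frac{2107121}{26339} \approx -80.0$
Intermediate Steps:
$D{\left(M,m \right)} = 1 - M m$
$Z{\left(I \right)} = 6 - I$
$z = - \frac{1}{26339}$ ($z = \frac{1}{-37428 - \left(-1 + 154 \left(-72\right)\right)} = \frac{1}{-37428 + \left(1 + 11088\right)} = \frac{1}{-37428 + 11089} = \frac{1}{-26339} = - \frac{1}{26339} \approx -3.7967 \cdot 10^{-5}$)
$z + Z{\left(86 \right)} = - \frac{1}{26339} + \left(6 - 86\right) = - \frac{1}{26339} - 80 = - \frac{2107121}{26339}$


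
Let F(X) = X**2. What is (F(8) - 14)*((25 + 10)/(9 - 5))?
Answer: 875/2 ≈ 437.50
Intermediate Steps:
(F(8) - 14)*((25 + 10)/(9 - 5)) = (8**2 - 14)*((25 + 10)/(9 - 5)) = (64 - 14)*(35/4) = 50*(35*(1/4)) = 50*(35/4) = 875/2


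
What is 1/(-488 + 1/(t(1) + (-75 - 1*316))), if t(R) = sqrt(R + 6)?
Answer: -74602903/36406407473 + sqrt(7)/36406407473 ≈ -0.0020492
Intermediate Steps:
t(R) = sqrt(6 + R)
1/(-488 + 1/(t(1) + (-75 - 1*316))) = 1/(-488 + 1/(sqrt(6 + 1) + (-75 - 1*316))) = 1/(-488 + 1/(sqrt(7) + (-75 - 316))) = 1/(-488 + 1/(sqrt(7) - 391)) = 1/(-488 + 1/(-391 + sqrt(7)))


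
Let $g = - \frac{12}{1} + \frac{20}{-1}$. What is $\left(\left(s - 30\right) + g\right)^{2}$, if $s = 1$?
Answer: $3721$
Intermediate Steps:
$g = -32$ ($g = \left(-12\right) 1 + 20 \left(-1\right) = -12 - 20 = -32$)
$\left(\left(s - 30\right) + g\right)^{2} = \left(\left(1 - 30\right) - 32\right)^{2} = \left(-29 - 32\right)^{2} = \left(-61\right)^{2} = 3721$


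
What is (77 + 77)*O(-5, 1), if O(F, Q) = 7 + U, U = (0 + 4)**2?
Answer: 3542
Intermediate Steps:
U = 16 (U = 4**2 = 16)
O(F, Q) = 23 (O(F, Q) = 7 + 16 = 23)
(77 + 77)*O(-5, 1) = (77 + 77)*23 = 154*23 = 3542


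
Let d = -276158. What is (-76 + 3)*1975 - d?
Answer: 131983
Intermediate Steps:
(-76 + 3)*1975 - d = (-76 + 3)*1975 - 1*(-276158) = -73*1975 + 276158 = -144175 + 276158 = 131983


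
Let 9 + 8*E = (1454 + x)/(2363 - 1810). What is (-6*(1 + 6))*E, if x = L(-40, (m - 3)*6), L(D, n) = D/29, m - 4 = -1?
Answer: 306621/9164 ≈ 33.459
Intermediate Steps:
m = 3 (m = 4 - 1 = 3)
L(D, n) = D/29 (L(D, n) = D*(1/29) = D/29)
x = -40/29 (x = (1/29)*(-40) = -40/29 ≈ -1.3793)
E = -14601/18328 (E = -9/8 + ((1454 - 40/29)/(2363 - 1810))/8 = -9/8 + ((42126/29)/553)/8 = -9/8 + ((42126/29)*(1/553))/8 = -9/8 + (⅛)*(6018/2291) = -9/8 + 3009/9164 = -14601/18328 ≈ -0.79665)
(-6*(1 + 6))*E = -6*(1 + 6)*(-14601/18328) = -6*7*(-14601/18328) = -2*21*(-14601/18328) = -42*(-14601/18328) = 306621/9164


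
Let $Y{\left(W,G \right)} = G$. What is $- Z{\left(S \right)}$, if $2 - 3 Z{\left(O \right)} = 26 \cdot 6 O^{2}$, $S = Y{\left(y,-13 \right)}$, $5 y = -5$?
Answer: $\frac{26362}{3} \approx 8787.3$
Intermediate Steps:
$y = -1$ ($y = \frac{1}{5} \left(-5\right) = -1$)
$S = -13$
$Z{\left(O \right)} = \frac{2}{3} - 52 O^{2}$ ($Z{\left(O \right)} = \frac{2}{3} - \frac{26 \cdot 6 O^{2}}{3} = \frac{2}{3} - \frac{156 O^{2}}{3} = \frac{2}{3} - 52 O^{2}$)
$- Z{\left(S \right)} = - (\frac{2}{3} - 52 \left(-13\right)^{2}) = - (\frac{2}{3} - 8788) = \left(-1\right) \left(- \frac{26362}{3}\right) = \frac{26362}{3}$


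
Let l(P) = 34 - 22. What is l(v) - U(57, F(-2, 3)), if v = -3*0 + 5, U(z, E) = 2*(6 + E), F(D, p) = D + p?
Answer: -2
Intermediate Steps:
U(z, E) = 12 + 2*E
v = 5 (v = 0 + 5 = 5)
l(P) = 12
l(v) - U(57, F(-2, 3)) = 12 - (12 + 2*(-2 + 3)) = 12 - (12 + 2*1) = 12 - (12 + 2) = 12 - 1*14 = 12 - 14 = -2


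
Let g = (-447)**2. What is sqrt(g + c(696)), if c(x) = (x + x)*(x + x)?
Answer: 3*sqrt(237497) ≈ 1462.0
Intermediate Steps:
g = 199809
c(x) = 4*x**2 (c(x) = (2*x)*(2*x) = 4*x**2)
sqrt(g + c(696)) = sqrt(199809 + 4*696**2) = sqrt(199809 + 4*484416) = sqrt(199809 + 1937664) = sqrt(2137473) = 3*sqrt(237497)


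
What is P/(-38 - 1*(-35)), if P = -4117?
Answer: 4117/3 ≈ 1372.3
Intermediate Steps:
P/(-38 - 1*(-35)) = -4117/(-38 - 1*(-35)) = -4117/(-38 + 35) = -4117/(-3) = -4117*(-⅓) = 4117/3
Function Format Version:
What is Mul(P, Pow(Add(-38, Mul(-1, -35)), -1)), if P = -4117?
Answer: Rational(4117, 3) ≈ 1372.3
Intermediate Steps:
Mul(P, Pow(Add(-38, Mul(-1, -35)), -1)) = Mul(-4117, Pow(Add(-38, Mul(-1, -35)), -1)) = Mul(-4117, Pow(Add(-38, 35), -1)) = Mul(-4117, Pow(-3, -1)) = Mul(-4117, Rational(-1, 3)) = Rational(4117, 3)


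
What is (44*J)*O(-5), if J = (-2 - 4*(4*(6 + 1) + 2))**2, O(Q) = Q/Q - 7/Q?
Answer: 7858752/5 ≈ 1.5718e+6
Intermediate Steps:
O(Q) = 1 - 7/Q
J = 14884 (J = (-2 - 4*(4*7 + 2))**2 = (-2 - 4*(28 + 2))**2 = (-2 - 4*30)**2 = (-2 - 120)**2 = (-122)**2 = 14884)
(44*J)*O(-5) = (44*14884)*((-7 - 5)/(-5)) = 654896*(-1/5*(-12)) = 654896*(12/5) = 7858752/5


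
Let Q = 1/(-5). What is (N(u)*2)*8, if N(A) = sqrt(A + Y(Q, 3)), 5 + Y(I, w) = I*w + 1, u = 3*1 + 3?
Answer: 16*sqrt(35)/5 ≈ 18.931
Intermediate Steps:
Q = -1/5 ≈ -0.20000
u = 6 (u = 3 + 3 = 6)
Y(I, w) = -4 + I*w (Y(I, w) = -5 + (I*w + 1) = -5 + (1 + I*w) = -4 + I*w)
N(A) = sqrt(-23/5 + A) (N(A) = sqrt(A + (-4 - 1/5*3)) = sqrt(A + (-4 - 3/5)) = sqrt(A - 23/5) = sqrt(-23/5 + A))
(N(u)*2)*8 = ((sqrt(-115 + 25*6)/5)*2)*8 = ((sqrt(-115 + 150)/5)*2)*8 = ((sqrt(35)/5)*2)*8 = (2*sqrt(35)/5)*8 = 16*sqrt(35)/5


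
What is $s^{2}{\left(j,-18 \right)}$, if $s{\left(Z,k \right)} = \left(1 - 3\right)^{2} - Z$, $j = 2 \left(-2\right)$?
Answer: $64$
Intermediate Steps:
$j = -4$
$s{\left(Z,k \right)} = 4 - Z$ ($s{\left(Z,k \right)} = \left(-2\right)^{2} - Z = 4 - Z$)
$s^{2}{\left(j,-18 \right)} = \left(4 - -4\right)^{2} = \left(4 + 4\right)^{2} = 8^{2} = 64$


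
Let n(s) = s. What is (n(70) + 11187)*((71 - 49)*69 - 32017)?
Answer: -343327243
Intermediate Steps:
(n(70) + 11187)*((71 - 49)*69 - 32017) = (70 + 11187)*((71 - 49)*69 - 32017) = 11257*(22*69 - 32017) = 11257*(1518 - 32017) = 11257*(-30499) = -343327243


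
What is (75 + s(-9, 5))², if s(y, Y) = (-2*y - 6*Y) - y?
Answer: 5184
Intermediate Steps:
s(y, Y) = -6*Y - 3*y (s(y, Y) = (-6*Y - 2*y) - y = -6*Y - 3*y)
(75 + s(-9, 5))² = (75 + (-6*5 - 3*(-9)))² = (75 + (-30 + 27))² = (75 - 3)² = 72² = 5184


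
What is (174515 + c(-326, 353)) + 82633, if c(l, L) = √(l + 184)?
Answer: 257148 + I*√142 ≈ 2.5715e+5 + 11.916*I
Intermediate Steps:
c(l, L) = √(184 + l)
(174515 + c(-326, 353)) + 82633 = (174515 + √(184 - 326)) + 82633 = (174515 + √(-142)) + 82633 = (174515 + I*√142) + 82633 = 257148 + I*√142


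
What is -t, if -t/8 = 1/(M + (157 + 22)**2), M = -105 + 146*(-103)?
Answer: 4/8449 ≈ 0.00047343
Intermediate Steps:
M = -15143 (M = -105 - 15038 = -15143)
t = -4/8449 (t = -8/(-15143 + (157 + 22)**2) = -8/(-15143 + 179**2) = -8/(-15143 + 32041) = -8/16898 = -8*1/16898 = -4/8449 ≈ -0.00047343)
-t = -1*(-4/8449) = 4/8449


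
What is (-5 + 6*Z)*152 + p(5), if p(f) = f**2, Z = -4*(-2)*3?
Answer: 21153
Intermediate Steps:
Z = 24 (Z = 8*3 = 24)
(-5 + 6*Z)*152 + p(5) = (-5 + 6*24)*152 + 5**2 = (-5 + 144)*152 + 25 = 139*152 + 25 = 21128 + 25 = 21153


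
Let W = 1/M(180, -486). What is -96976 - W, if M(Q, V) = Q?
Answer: -17455681/180 ≈ -96976.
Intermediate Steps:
W = 1/180 ≈ 0.0055556
-96976 - W = -96976 - 1*1/180 = -96976 - 1/180 = -17455681/180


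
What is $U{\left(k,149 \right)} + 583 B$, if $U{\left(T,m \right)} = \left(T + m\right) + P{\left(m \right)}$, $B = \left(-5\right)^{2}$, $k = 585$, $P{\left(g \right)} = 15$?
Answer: $15324$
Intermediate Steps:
$B = 25$
$U{\left(T,m \right)} = 15 + T + m$ ($U{\left(T,m \right)} = \left(T + m\right) + 15 = 15 + T + m$)
$U{\left(k,149 \right)} + 583 B = \left(15 + 585 + 149\right) + 583 \cdot 25 = 749 + 14575 = 15324$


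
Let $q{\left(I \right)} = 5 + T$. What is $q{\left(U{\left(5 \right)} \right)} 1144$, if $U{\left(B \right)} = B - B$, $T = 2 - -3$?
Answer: $11440$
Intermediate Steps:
$T = 5$ ($T = 2 + 3 = 5$)
$U{\left(B \right)} = 0$
$q{\left(I \right)} = 10$ ($q{\left(I \right)} = 5 + 5 = 10$)
$q{\left(U{\left(5 \right)} \right)} 1144 = 10 \cdot 1144 = 11440$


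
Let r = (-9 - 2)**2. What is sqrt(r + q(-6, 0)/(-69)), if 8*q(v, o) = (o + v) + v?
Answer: sqrt(256082)/46 ≈ 11.001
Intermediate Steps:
r = 121 (r = (-11)**2 = 121)
q(v, o) = v/4 + o/8 (q(v, o) = ((o + v) + v)/8 = (o + 2*v)/8 = v/4 + o/8)
sqrt(r + q(-6, 0)/(-69)) = sqrt(121 + ((1/4)*(-6) + (1/8)*0)/(-69)) = sqrt(121 + (-3/2 + 0)*(-1/69)) = sqrt(121 - 3/2*(-1/69)) = sqrt(121 + 1/46) = sqrt(5567/46) = sqrt(256082)/46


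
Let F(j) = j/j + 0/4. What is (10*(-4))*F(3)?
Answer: -40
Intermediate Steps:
F(j) = 1 (F(j) = 1 + 0*(¼) = 1 + 0 = 1)
(10*(-4))*F(3) = (10*(-4))*1 = -40*1 = -40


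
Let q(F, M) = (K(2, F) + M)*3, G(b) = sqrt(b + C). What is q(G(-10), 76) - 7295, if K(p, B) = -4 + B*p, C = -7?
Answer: -7079 + 6*I*sqrt(17) ≈ -7079.0 + 24.739*I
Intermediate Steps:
G(b) = sqrt(-7 + b) (G(b) = sqrt(b - 7) = sqrt(-7 + b))
q(F, M) = -12 + 3*M + 6*F (q(F, M) = ((-4 + F*2) + M)*3 = ((-4 + 2*F) + M)*3 = (-4 + M + 2*F)*3 = -12 + 3*M + 6*F)
q(G(-10), 76) - 7295 = (-12 + 3*76 + 6*sqrt(-7 - 10)) - 7295 = (-12 + 228 + 6*sqrt(-17)) - 7295 = (-12 + 228 + 6*(I*sqrt(17))) - 7295 = (-12 + 228 + 6*I*sqrt(17)) - 7295 = (216 + 6*I*sqrt(17)) - 7295 = -7079 + 6*I*sqrt(17)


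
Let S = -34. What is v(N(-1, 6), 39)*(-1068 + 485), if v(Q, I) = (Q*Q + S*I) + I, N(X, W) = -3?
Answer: 745074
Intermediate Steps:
v(Q, I) = Q**2 - 33*I (v(Q, I) = (Q*Q - 34*I) + I = (Q**2 - 34*I) + I = Q**2 - 33*I)
v(N(-1, 6), 39)*(-1068 + 485) = ((-3)**2 - 33*39)*(-1068 + 485) = (9 - 1287)*(-583) = -1278*(-583) = 745074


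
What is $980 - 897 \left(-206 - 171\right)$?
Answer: $339149$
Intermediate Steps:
$980 - 897 \left(-206 - 171\right) = 980 - -338169 = 980 + 338169 = 339149$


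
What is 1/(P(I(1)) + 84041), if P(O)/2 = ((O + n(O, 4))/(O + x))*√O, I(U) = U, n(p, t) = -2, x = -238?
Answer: 237/19917719 ≈ 1.1899e-5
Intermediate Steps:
P(O) = 2*√O*(-2 + O)/(-238 + O) (P(O) = 2*(((O - 2)/(O - 238))*√O) = 2*(((-2 + O)/(-238 + O))*√O) = 2*(√O*(-2 + O)/(-238 + O)) = 2*√O*(-2 + O)/(-238 + O))
1/(P(I(1)) + 84041) = 1/(2*√1*(-2 + 1)/(-238 + 1) + 84041) = 1/(2*1*(-1)/(-237) + 84041) = 1/(2*1*(-1/237)*(-1) + 84041) = 1/(2/237 + 84041) = 1/(19917719/237) = 237/19917719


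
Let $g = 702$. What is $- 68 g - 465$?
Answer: $-48201$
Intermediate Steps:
$- 68 g - 465 = \left(-68\right) 702 - 465 = -47736 - 465 = -48201$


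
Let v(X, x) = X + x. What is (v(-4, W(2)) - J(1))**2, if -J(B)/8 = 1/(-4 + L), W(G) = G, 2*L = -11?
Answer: 2916/361 ≈ 8.0776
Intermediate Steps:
L = -11/2 (L = (1/2)*(-11) = -11/2 ≈ -5.5000)
J(B) = 16/19 (J(B) = -8/(-4 - 11/2) = -8/(-19/2) = -8*(-2/19) = 16/19)
(v(-4, W(2)) - J(1))**2 = ((-4 + 2) - 1*16/19)**2 = (-2 - 16/19)**2 = (-54/19)**2 = 2916/361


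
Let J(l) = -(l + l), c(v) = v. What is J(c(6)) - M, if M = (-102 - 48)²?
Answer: -22512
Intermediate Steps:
J(l) = -2*l
M = 22500 (M = (-150)² = 22500)
J(c(6)) - M = -2*6 - 1*22500 = -12 - 22500 = -22512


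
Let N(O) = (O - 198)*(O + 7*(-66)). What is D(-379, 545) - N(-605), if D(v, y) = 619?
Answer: -856182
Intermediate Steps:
N(O) = (-462 + O)*(-198 + O) (N(O) = (-198 + O)*(O - 462) = (-198 + O)*(-462 + O) = (-462 + O)*(-198 + O))
D(-379, 545) - N(-605) = 619 - (91476 + (-605)² - 660*(-605)) = 619 - (91476 + 366025 + 399300) = 619 - 1*856801 = 619 - 856801 = -856182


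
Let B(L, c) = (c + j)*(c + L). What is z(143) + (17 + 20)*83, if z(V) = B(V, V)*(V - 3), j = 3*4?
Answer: 6209271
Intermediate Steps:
j = 12
B(L, c) = (12 + c)*(L + c) (B(L, c) = (c + 12)*(c + L) = (12 + c)*(L + c))
z(V) = (-3 + V)*(2*V² + 24*V) (z(V) = (V² + 12*V + 12*V + V*V)*(V - 3) = (V² + 12*V + 12*V + V²)*(-3 + V) = (2*V² + 24*V)*(-3 + V) = (-3 + V)*(2*V² + 24*V))
z(143) + (17 + 20)*83 = 2*143*(-3 + 143)*(12 + 143) + (17 + 20)*83 = 2*143*140*155 + 37*83 = 6206200 + 3071 = 6209271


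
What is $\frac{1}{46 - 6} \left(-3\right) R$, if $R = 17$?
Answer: $- \frac{51}{40} \approx -1.275$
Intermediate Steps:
$\frac{1}{46 - 6} \left(-3\right) R = \frac{1}{46 - 6} \left(-3\right) 17 = \frac{1}{40} \left(-3\right) 17 = \left(- \frac{3}{40}\right) 17 = - \frac{51}{40}$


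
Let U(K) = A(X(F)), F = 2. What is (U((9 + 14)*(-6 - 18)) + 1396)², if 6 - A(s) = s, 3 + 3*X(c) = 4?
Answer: 17682025/9 ≈ 1.9647e+6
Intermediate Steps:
X(c) = ⅓ (X(c) = -1 + (⅓)*4 = -1 + 4/3 = ⅓)
A(s) = 6 - s
U(K) = 17/3 (U(K) = 6 - 1*⅓ = 6 - ⅓ = 17/3)
(U((9 + 14)*(-6 - 18)) + 1396)² = (17/3 + 1396)² = (4205/3)² = 17682025/9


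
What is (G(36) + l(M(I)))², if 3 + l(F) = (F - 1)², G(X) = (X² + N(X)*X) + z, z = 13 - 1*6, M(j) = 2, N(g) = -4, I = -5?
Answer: 1338649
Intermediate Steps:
z = 7 (z = 13 - 6 = 7)
G(X) = 7 + X² - 4*X (G(X) = (X² - 4*X) + 7 = 7 + X² - 4*X)
l(F) = -3 + (-1 + F)² (l(F) = -3 + (F - 1)² = -3 + (-1 + F)²)
(G(36) + l(M(I)))² = ((7 + 36² - 4*36) + (-3 + (-1 + 2)²))² = ((7 + 1296 - 144) + (-3 + 1²))² = (1159 + (-3 + 1))² = (1159 - 2)² = 1157² = 1338649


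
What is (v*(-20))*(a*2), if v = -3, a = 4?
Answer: 480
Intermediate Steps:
(v*(-20))*(a*2) = (-3*(-20))*(4*2) = 60*8 = 480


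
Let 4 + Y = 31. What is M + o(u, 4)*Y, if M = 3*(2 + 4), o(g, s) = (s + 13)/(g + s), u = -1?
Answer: 171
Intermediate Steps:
o(g, s) = (13 + s)/(g + s)
M = 18 (M = 3*6 = 18)
Y = 27 (Y = -4 + 31 = 27)
M + o(u, 4)*Y = 18 + ((13 + 4)/(-1 + 4))*27 = 18 + (17/3)*27 = 18 + 153 = 171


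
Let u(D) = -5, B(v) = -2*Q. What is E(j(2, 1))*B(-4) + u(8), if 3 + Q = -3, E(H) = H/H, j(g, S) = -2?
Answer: 7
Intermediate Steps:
E(H) = 1
Q = -6 (Q = -3 - 3 = -6)
B(v) = 12 (B(v) = -2*(-6) = 12)
E(j(2, 1))*B(-4) + u(8) = 1*12 - 5 = 12 - 5 = 7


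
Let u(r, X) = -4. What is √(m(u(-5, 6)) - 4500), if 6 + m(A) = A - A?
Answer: I*√4506 ≈ 67.127*I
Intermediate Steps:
m(A) = -6 (m(A) = -6 + (A - A) = -6 + 0 = -6)
√(m(u(-5, 6)) - 4500) = √(-6 - 4500) = √(-4506) = I*√4506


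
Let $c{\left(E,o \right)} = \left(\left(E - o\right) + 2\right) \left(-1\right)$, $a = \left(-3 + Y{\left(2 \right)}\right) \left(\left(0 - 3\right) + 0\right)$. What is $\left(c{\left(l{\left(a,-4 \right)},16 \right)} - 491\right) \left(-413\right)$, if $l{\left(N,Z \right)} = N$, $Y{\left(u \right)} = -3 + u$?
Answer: $201957$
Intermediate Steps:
$a = 12$ ($a = \left(-3 + \left(-3 + 2\right)\right) \left(\left(0 - 3\right) + 0\right) = \left(-3 - 1\right) \left(-3 + 0\right) = \left(-4\right) \left(-3\right) = 12$)
$c{\left(E,o \right)} = -2 + o - E$ ($c{\left(E,o \right)} = \left(2 + E - o\right) \left(-1\right) = -2 + o - E$)
$\left(c{\left(l{\left(a,-4 \right)},16 \right)} - 491\right) \left(-413\right) = \left(\left(-2 + 16 - 12\right) - 491\right) \left(-413\right) = \left(2 - 491\right) \left(-413\right) = \left(-489\right) \left(-413\right) = 201957$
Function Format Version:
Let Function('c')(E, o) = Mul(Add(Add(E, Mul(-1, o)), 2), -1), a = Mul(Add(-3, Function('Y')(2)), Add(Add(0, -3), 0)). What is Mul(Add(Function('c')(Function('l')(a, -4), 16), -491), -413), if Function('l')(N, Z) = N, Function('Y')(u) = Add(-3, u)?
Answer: 201957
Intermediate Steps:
a = 12 (a = Mul(Add(-3, Add(-3, 2)), Add(Add(0, -3), 0)) = Mul(Add(-3, -1), Add(-3, 0)) = Mul(-4, -3) = 12)
Function('c')(E, o) = Add(-2, o, Mul(-1, E)) (Function('c')(E, o) = Mul(Add(2, E, Mul(-1, o)), -1) = Add(-2, o, Mul(-1, E)))
Mul(Add(Function('c')(Function('l')(a, -4), 16), -491), -413) = Mul(Add(Add(-2, 16, Mul(-1, 12)), -491), -413) = Mul(Add(Add(-2, 16, -12), -491), -413) = Mul(Add(2, -491), -413) = Mul(-489, -413) = 201957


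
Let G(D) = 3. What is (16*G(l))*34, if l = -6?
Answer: 1632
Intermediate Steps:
(16*G(l))*34 = (16*3)*34 = 48*34 = 1632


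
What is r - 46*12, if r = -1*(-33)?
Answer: -519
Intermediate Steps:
r = 33
r - 46*12 = 33 - 46*12 = 33 - 552 = -519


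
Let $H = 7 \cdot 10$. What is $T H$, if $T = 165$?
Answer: $11550$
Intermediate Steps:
$H = 70$
$T H = 165 \cdot 70 = 11550$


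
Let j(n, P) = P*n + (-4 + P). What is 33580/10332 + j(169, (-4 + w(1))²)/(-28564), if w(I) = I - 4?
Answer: 109144361/36890406 ≈ 2.9586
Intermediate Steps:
w(I) = -4 + I
j(n, P) = -4 + P + P*n
33580/10332 + j(169, (-4 + w(1))²)/(-28564) = 33580/10332 + (-4 + (-4 + (-4 + 1))² + (-4 + (-4 + 1))²*169)/(-28564) = 33580*(1/10332) + (-4 + (-4 - 3)² + (-4 - 3)²*169)*(-1/28564) = 8395/2583 + (-4 + (-7)² + (-7)²*169)*(-1/28564) = 8395/2583 + (-4 + 49 + 49*169)*(-1/28564) = 8395/2583 + (-4 + 49 + 8281)*(-1/28564) = 8395/2583 + 8326*(-1/28564) = 8395/2583 - 4163/14282 = 109144361/36890406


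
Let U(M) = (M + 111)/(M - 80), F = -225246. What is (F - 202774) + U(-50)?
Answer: -55642661/130 ≈ -4.2802e+5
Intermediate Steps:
U(M) = (111 + M)/(-80 + M)
(F - 202774) + U(-50) = (-225246 - 202774) + (111 - 50)/(-80 - 50) = -428020 + 61/(-130) = -428020 - 1/130*61 = -428020 - 61/130 = -55642661/130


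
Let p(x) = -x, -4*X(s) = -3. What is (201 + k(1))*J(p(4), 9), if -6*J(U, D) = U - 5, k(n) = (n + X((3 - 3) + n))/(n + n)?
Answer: 4845/16 ≈ 302.81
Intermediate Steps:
X(s) = ¾ (X(s) = -¼*(-3) = ¾)
k(n) = (¾ + n)/(2*n) (k(n) = (n + ¾)/(n + n) = (¾ + n)/((2*n)) = (¾ + n)*(1/(2*n)) = (¾ + n)/(2*n))
J(U, D) = ⅚ - U/6 (J(U, D) = -(U - 5)/6 = -(-5 + U)/6 = ⅚ - U/6)
(201 + k(1))*J(p(4), 9) = (201 + (⅛)*(3 + 4*1)/1)*(⅚ - (-1)*4/6) = (201 + (⅛)*1*(3 + 4))*(⅚ - ⅙*(-4)) = (201 + (⅛)*1*7)*(⅚ + ⅔) = (201 + 7/8)*(3/2) = (1615/8)*(3/2) = 4845/16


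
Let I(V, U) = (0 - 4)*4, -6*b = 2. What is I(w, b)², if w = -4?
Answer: 256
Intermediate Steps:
b = -⅓ (b = -⅙*2 = -⅓ ≈ -0.33333)
I(V, U) = -16 (I(V, U) = -4*4 = -16)
I(w, b)² = (-16)² = 256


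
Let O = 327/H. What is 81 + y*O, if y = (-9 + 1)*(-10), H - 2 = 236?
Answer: 22719/119 ≈ 190.92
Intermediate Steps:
H = 238 (H = 2 + 236 = 238)
y = 80 (y = -8*(-10) = 80)
O = 327/238 ≈ 1.3739
81 + y*O = 81 + 80*(327/238) = 81 + 13080/119 = 22719/119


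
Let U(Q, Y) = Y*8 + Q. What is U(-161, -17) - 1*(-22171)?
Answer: 21874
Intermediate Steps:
U(Q, Y) = Q + 8*Y (U(Q, Y) = 8*Y + Q = Q + 8*Y)
U(-161, -17) - 1*(-22171) = (-161 + 8*(-17)) - 1*(-22171) = (-161 - 136) + 22171 = -297 + 22171 = 21874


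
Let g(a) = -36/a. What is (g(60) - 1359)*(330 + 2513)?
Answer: -19326714/5 ≈ -3.8653e+6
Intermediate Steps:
(g(60) - 1359)*(330 + 2513) = (-36/60 - 1359)*(330 + 2513) = (-36*1/60 - 1359)*2843 = (-3/5 - 1359)*2843 = -6798/5*2843 = -19326714/5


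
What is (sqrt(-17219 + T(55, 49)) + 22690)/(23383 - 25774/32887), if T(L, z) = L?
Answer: 746206030/768970947 + 65774*I*sqrt(4291)/768970947 ≈ 0.9704 + 0.005603*I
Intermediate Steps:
(sqrt(-17219 + T(55, 49)) + 22690)/(23383 - 25774/32887) = (sqrt(-17219 + 55) + 22690)/(23383 - 25774/32887) = (sqrt(-17164) + 22690)/(23383 - 25774*1/32887) = (2*I*sqrt(4291) + 22690)/(23383 - 25774/32887) = (22690 + 2*I*sqrt(4291))/(768970947/32887) = (22690 + 2*I*sqrt(4291))*(32887/768970947) = 746206030/768970947 + 65774*I*sqrt(4291)/768970947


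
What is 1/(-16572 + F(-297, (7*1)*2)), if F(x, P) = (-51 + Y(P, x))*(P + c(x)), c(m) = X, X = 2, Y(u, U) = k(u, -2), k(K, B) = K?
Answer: -1/17164 ≈ -5.8261e-5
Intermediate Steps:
Y(u, U) = u
c(m) = 2
F(x, P) = (-51 + P)*(2 + P) (F(x, P) = (-51 + P)*(P + 2) = (-51 + P)*(2 + P))
1/(-16572 + F(-297, (7*1)*2)) = 1/(-16572 + (-102 + ((7*1)*2)² - 49*7*1*2)) = 1/(-16572 + (-102 + (7*2)² - 343*2)) = 1/(-16572 + (-102 + 14² - 49*14)) = 1/(-16572 + (-102 + 196 - 686)) = 1/(-16572 - 592) = 1/(-17164) = -1/17164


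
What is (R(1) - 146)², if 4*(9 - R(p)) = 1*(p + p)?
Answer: 75625/4 ≈ 18906.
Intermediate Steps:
R(p) = 9 - p/2 (R(p) = 9 - (p + p)/4 = 9 - 2*p/4 = 9 - p/2)
(R(1) - 146)² = ((9 - ½*1) - 146)² = ((9 - ½) - 146)² = (17/2 - 146)² = (-275/2)² = 75625/4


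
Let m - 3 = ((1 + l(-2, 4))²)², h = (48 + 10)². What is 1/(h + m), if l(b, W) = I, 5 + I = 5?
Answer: 1/3368 ≈ 0.00029691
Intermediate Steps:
I = 0 (I = -5 + 5 = 0)
l(b, W) = 0
h = 3364 (h = 58² = 3364)
m = 4 (m = 3 + ((1 + 0)²)² = 3 + (1²)² = 3 + 1² = 3 + 1 = 4)
1/(h + m) = 1/(3364 + 4) = 1/3368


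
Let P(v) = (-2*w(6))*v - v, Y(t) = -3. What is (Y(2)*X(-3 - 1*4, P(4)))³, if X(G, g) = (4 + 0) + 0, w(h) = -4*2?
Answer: -1728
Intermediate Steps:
w(h) = -8
P(v) = 15*v (P(v) = (-2*(-8))*v - v = 16*v - v = 15*v)
X(G, g) = 4 (X(G, g) = 4 + 0 = 4)
(Y(2)*X(-3 - 1*4, P(4)))³ = (-3*4)³ = (-12)³ = -1728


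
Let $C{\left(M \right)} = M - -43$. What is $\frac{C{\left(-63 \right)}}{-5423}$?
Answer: $\frac{20}{5423} \approx 0.003688$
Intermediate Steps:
$C{\left(M \right)} = 43 + M$ ($C{\left(M \right)} = M + 43 = 43 + M$)
$\frac{C{\left(-63 \right)}}{-5423} = \frac{43 - 63}{-5423} = \left(-20\right) \left(- \frac{1}{5423}\right) = \frac{20}{5423}$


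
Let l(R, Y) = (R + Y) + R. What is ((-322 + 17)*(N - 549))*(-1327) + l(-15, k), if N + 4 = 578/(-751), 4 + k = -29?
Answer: -168321643848/751 ≈ -2.2413e+8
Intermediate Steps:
k = -33 (k = -4 - 29 = -33)
l(R, Y) = Y + 2*R
N = -3582/751 (N = -4 + 578/(-751) = -4 + 578*(-1/751) = -4 - 578/751 = -3582/751 ≈ -4.7696)
((-322 + 17)*(N - 549))*(-1327) + l(-15, k) = ((-322 + 17)*(-3582/751 - 549))*(-1327) + (-33 + 2*(-15)) = -305*(-415881/751)*(-1327) + (-33 - 30) = (126843705/751)*(-1327) - 63 = -168321596535/751 - 63 = -168321643848/751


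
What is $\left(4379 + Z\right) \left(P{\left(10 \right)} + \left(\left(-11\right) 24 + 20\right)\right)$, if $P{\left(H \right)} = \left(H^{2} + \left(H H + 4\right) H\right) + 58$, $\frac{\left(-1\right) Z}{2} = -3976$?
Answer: $11763774$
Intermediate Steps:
$Z = 7952$ ($Z = \left(-2\right) \left(-3976\right) = 7952$)
$P{\left(H \right)} = 58 + H^{2} + H \left(4 + H^{2}\right)$ ($P{\left(H \right)} = \left(H^{2} + \left(H^{2} + 4\right) H\right) + 58 = \left(H^{2} + \left(4 + H^{2}\right) H\right) + 58 = \left(H^{2} + H \left(4 + H^{2}\right)\right) + 58 = 58 + H^{2} + H \left(4 + H^{2}\right)$)
$\left(4379 + Z\right) \left(P{\left(10 \right)} + \left(\left(-11\right) 24 + 20\right)\right) = \left(4379 + 7952\right) \left(\left(58 + 10^{2} + 10^{3} + 4 \cdot 10\right) + \left(\left(-11\right) 24 + 20\right)\right) = 12331 \left(\left(58 + 100 + 1000 + 40\right) + \left(-264 + 20\right)\right) = 12331 \left(1198 - 244\right) = 12331 \cdot 954 = 11763774$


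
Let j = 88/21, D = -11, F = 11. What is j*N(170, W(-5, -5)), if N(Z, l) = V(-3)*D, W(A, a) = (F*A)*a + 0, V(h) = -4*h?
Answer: -3872/7 ≈ -553.14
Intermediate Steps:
j = 88/21 (j = 88*(1/21) = 88/21 ≈ 4.1905)
W(A, a) = 11*A*a (W(A, a) = (11*A)*a + 0 = 11*A*a + 0 = 11*A*a)
N(Z, l) = -132 (N(Z, l) = -4*(-3)*(-11) = 12*(-11) = -132)
j*N(170, W(-5, -5)) = (88/21)*(-132) = -3872/7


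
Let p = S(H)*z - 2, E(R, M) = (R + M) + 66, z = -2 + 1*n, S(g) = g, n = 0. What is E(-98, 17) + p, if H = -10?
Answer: 3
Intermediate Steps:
z = -2 (z = -2 + 1*0 = -2 + 0 = -2)
E(R, M) = 66 + M + R (E(R, M) = (M + R) + 66 = 66 + M + R)
p = 18 (p = -10*(-2) - 2 = 20 - 2 = 18)
E(-98, 17) + p = (66 + 17 - 98) + 18 = -15 + 18 = 3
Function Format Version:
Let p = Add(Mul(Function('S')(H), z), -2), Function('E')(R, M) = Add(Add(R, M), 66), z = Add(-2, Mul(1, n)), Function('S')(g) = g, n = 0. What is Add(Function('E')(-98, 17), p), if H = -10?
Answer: 3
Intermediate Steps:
z = -2 (z = Add(-2, Mul(1, 0)) = Add(-2, 0) = -2)
Function('E')(R, M) = Add(66, M, R) (Function('E')(R, M) = Add(Add(M, R), 66) = Add(66, M, R))
p = 18 (p = Add(Mul(-10, -2), -2) = Add(20, -2) = 18)
Add(Function('E')(-98, 17), p) = Add(Add(66, 17, -98), 18) = Add(-15, 18) = 3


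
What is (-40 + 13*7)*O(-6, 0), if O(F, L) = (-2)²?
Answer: 204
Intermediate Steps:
O(F, L) = 4
(-40 + 13*7)*O(-6, 0) = (-40 + 13*7)*4 = (-40 + 91)*4 = 51*4 = 204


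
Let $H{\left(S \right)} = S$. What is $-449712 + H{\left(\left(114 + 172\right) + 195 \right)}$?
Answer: $-449231$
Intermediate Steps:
$-449712 + H{\left(\left(114 + 172\right) + 195 \right)} = -449712 + \left(\left(114 + 172\right) + 195\right) = -449712 + \left(286 + 195\right) = -449712 + 481 = -449231$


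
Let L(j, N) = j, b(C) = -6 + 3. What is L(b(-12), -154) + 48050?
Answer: 48047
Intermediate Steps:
b(C) = -3
L(b(-12), -154) + 48050 = -3 + 48050 = 48047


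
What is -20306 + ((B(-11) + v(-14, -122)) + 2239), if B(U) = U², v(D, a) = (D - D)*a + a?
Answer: -18068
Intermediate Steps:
v(D, a) = a (v(D, a) = 0*a + a = 0 + a = a)
-20306 + ((B(-11) + v(-14, -122)) + 2239) = -20306 + (((-11)² - 122) + 2239) = -20306 + ((121 - 122) + 2239) = -20306 + (-1 + 2239) = -20306 + 2238 = -18068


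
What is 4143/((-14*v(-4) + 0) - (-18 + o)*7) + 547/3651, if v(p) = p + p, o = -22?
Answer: 15340517/1431192 ≈ 10.719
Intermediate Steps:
v(p) = 2*p
4143/((-14*v(-4) + 0) - (-18 + o)*7) + 547/3651 = 4143/((-28*(-4) + 0) - (-18 - 22)*7) + 547/3651 = 4143/((-14*(-8) + 0) - (-40)*7) + 547*(1/3651) = 4143/((112 + 0) - 1*(-280)) + 547/3651 = 4143/(112 + 280) + 547/3651 = 4143/392 + 547/3651 = 15340517/1431192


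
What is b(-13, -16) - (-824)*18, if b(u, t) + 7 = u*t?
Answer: 15033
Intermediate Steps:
b(u, t) = -7 + t*u (b(u, t) = -7 + u*t = -7 + t*u)
b(-13, -16) - (-824)*18 = (-7 - 16*(-13)) - (-824)*18 = (-7 + 208) - 103*(-144) = 201 + 14832 = 15033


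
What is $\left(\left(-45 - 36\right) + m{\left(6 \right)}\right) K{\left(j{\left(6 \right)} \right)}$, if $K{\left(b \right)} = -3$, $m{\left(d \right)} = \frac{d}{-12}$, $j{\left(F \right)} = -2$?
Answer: $\frac{489}{2} \approx 244.5$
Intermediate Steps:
$m{\left(d \right)} = - \frac{d}{12}$ ($m{\left(d \right)} = d \left(- \frac{1}{12}\right) = - \frac{d}{12}$)
$\left(\left(-45 - 36\right) + m{\left(6 \right)}\right) K{\left(j{\left(6 \right)} \right)} = \left(\left(-45 - 36\right) - \frac{1}{2}\right) \left(-3\right) = \left(-81 - \frac{1}{2}\right) \left(-3\right) = \left(- \frac{163}{2}\right) \left(-3\right) = \frac{489}{2}$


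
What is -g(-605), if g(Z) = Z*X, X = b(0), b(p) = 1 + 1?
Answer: 1210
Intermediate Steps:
b(p) = 2
X = 2
g(Z) = 2*Z (g(Z) = Z*2 = 2*Z)
-g(-605) = -2*(-605) = -1*(-1210) = 1210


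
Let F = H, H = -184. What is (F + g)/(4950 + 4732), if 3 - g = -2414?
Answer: 2233/9682 ≈ 0.23063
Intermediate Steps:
g = 2417 (g = 3 - 1*(-2414) = 3 + 2414 = 2417)
F = -184
(F + g)/(4950 + 4732) = (-184 + 2417)/(4950 + 4732) = 2233/9682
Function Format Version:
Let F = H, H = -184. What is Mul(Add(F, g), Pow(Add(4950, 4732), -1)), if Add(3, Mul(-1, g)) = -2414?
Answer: Rational(2233, 9682) ≈ 0.23063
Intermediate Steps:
g = 2417 (g = Add(3, Mul(-1, -2414)) = Add(3, 2414) = 2417)
F = -184
Mul(Add(F, g), Pow(Add(4950, 4732), -1)) = Mul(Add(-184, 2417), Pow(Add(4950, 4732), -1)) = Mul(2233, Pow(9682, -1)) = Mul(2233, Rational(1, 9682)) = Rational(2233, 9682)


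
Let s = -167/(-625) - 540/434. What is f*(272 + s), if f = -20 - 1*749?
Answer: -28266509041/135625 ≈ -2.0842e+5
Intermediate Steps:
s = -132511/135625 (s = -167*(-1/625) - 540*1/434 = 167/625 - 270/217 = -132511/135625 ≈ -0.97704)
f = -769 (f = -20 - 749 = -769)
f*(272 + s) = -769*(272 - 132511/135625) = -769*36757489/135625 = -28266509041/135625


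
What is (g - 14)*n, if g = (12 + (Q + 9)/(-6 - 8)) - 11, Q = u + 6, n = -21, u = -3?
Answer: 291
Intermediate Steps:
Q = 3 (Q = -3 + 6 = 3)
g = ⅐ (g = (12 + (3 + 9)/(-6 - 8)) - 11 = (12 + 12/(-14)) - 11 = (12 + 12*(-1/14)) - 11 = (12 - 6/7) - 11 = 78/7 - 11 = ⅐ ≈ 0.14286)
(g - 14)*n = (⅐ - 14)*(-21) = -97/7*(-21) = 291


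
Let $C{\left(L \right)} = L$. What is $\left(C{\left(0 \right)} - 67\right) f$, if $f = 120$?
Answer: $-8040$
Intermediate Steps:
$\left(C{\left(0 \right)} - 67\right) f = \left(0 - 67\right) 120 = \left(-67\right) 120 = -8040$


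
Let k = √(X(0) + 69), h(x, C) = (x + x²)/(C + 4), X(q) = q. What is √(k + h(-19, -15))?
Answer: √(-3762 + 121*√69)/11 ≈ 4.7733*I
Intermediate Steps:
h(x, C) = (x + x²)/(4 + C)
k = √69 (k = √(0 + 69) = √69 ≈ 8.3066)
√(k + h(-19, -15)) = √(√69 - 19*(1 - 19)/(4 - 15)) = √(√69 - 19*(-18)/(-11)) = √(√69 - 19*(-1/11)*(-18)) = √(√69 - 342/11) = √(-342/11 + √69)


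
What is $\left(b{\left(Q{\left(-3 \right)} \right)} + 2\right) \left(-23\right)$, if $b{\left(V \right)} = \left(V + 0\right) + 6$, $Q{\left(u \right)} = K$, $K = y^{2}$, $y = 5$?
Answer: $-759$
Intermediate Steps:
$K = 25$ ($K = 5^{2} = 25$)
$Q{\left(u \right)} = 25$
$b{\left(V \right)} = 6 + V$ ($b{\left(V \right)} = V + 6 = 6 + V$)
$\left(b{\left(Q{\left(-3 \right)} \right)} + 2\right) \left(-23\right) = \left(\left(6 + 25\right) + 2\right) \left(-23\right) = \left(31 + 2\right) \left(-23\right) = 33 \left(-23\right) = -759$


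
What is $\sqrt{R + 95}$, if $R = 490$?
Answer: $3 \sqrt{65} \approx 24.187$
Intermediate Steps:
$\sqrt{R + 95} = \sqrt{490 + 95} = \sqrt{585} = 3 \sqrt{65}$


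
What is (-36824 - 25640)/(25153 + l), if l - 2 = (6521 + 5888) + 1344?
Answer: -15616/9727 ≈ -1.6054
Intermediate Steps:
l = 13755 (l = 2 + ((6521 + 5888) + 1344) = 2 + (12409 + 1344) = 2 + 13753 = 13755)
(-36824 - 25640)/(25153 + l) = (-36824 - 25640)/(25153 + 13755) = -62464/38908 = -62464*1/38908 = -15616/9727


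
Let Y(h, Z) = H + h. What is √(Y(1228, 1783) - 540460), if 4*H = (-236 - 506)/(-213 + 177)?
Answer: I*√77648666/12 ≈ 734.32*I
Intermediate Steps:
H = 371/72 (H = ((-236 - 506)/(-213 + 177))/4 = (-742/(-36))/4 = (-742*(-1/36))/4 = (¼)*(371/18) = 371/72 ≈ 5.1528)
Y(h, Z) = 371/72 + h
√(Y(1228, 1783) - 540460) = √((371/72 + 1228) - 540460) = √(88787/72 - 540460) = √(-38824333/72) = I*√77648666/12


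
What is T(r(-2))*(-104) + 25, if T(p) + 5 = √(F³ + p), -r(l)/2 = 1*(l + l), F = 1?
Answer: 233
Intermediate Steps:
r(l) = -4*l (r(l) = -2*(l + l) = -2*2*l = -4*l)
T(p) = -5 + √(1 + p) (T(p) = -5 + √(1³ + p) = -5 + √(1 + p))
T(r(-2))*(-104) + 25 = (-5 + √(1 - 4*(-2)))*(-104) + 25 = (-5 + √(1 + 8))*(-104) + 25 = (-5 + √9)*(-104) + 25 = (-5 + 3)*(-104) + 25 = -2*(-104) + 25 = 208 + 25 = 233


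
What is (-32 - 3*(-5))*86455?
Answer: -1469735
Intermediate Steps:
(-32 - 3*(-5))*86455 = (-32 - 1*(-15))*86455 = (-32 + 15)*86455 = -17*86455 = -1469735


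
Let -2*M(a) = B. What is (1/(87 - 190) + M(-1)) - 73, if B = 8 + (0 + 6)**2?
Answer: -9786/103 ≈ -95.010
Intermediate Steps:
B = 44 (B = 8 + 6**2 = 8 + 36 = 44)
M(a) = -22 (M(a) = -1/2*44 = -22)
(1/(87 - 190) + M(-1)) - 73 = (1/(87 - 190) - 22) - 73 = (1/(-103) - 22) - 73 = (-1/103 - 22) - 73 = -2267/103 - 73 = -9786/103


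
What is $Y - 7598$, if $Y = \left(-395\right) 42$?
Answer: $-24188$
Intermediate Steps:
$Y = -16590$
$Y - 7598 = -16590 - 7598 = -24188$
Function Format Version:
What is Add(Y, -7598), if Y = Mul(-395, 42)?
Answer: -24188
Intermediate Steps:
Y = -16590
Add(Y, -7598) = Add(-16590, -7598) = -24188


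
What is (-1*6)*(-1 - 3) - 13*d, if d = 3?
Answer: -15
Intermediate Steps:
(-1*6)*(-1 - 3) - 13*d = (-1*6)*(-1 - 3) - 13*3 = -6*(-4) - 39 = 24 - 39 = -15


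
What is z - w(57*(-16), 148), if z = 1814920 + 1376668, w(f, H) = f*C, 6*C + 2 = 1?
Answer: 3191436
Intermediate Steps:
C = -1/6 (C = -1/3 + (1/6)*1 = -1/3 + 1/6 = -1/6 ≈ -0.16667)
w(f, H) = -f/6 (w(f, H) = f*(-1/6) = -f/6)
z = 3191588
z - w(57*(-16), 148) = 3191588 - (-1)*57*(-16)/6 = 3191588 - (-1)*(-912)/6 = 3191588 - 1*152 = 3191588 - 152 = 3191436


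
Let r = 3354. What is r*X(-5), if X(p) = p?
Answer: -16770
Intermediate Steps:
r*X(-5) = 3354*(-5) = -16770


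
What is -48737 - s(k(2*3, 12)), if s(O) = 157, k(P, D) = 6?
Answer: -48894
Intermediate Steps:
-48737 - s(k(2*3, 12)) = -48737 - 1*157 = -48737 - 157 = -48894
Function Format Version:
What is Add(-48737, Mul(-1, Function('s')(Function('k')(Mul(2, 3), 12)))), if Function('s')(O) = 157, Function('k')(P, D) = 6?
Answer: -48894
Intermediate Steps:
Add(-48737, Mul(-1, Function('s')(Function('k')(Mul(2, 3), 12)))) = Add(-48737, Mul(-1, 157)) = Add(-48737, -157) = -48894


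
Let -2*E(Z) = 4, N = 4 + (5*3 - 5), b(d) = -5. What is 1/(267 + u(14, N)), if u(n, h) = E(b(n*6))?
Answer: 1/265 ≈ 0.0037736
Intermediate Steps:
N = 14 (N = 4 + (15 - 5) = 4 + 10 = 14)
E(Z) = -2 (E(Z) = -1/2*4 = -2)
u(n, h) = -2
1/(267 + u(14, N)) = 1/(267 - 2) = 1/265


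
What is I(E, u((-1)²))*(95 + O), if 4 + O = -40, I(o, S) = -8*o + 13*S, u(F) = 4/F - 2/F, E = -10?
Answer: 5406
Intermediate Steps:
u(F) = 2/F
O = -44 (O = -4 - 40 = -44)
I(E, u((-1)²))*(95 + O) = (-8*(-10) + 13*(2/((-1)²)))*(95 - 44) = (80 + 13*(2/1))*51 = (80 + 13*(2*1))*51 = (80 + 13*2)*51 = (80 + 26)*51 = 106*51 = 5406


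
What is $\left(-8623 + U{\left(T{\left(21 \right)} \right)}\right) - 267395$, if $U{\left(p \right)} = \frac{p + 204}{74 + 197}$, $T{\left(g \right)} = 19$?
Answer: $- \frac{74800655}{271} \approx -2.7602 \cdot 10^{5}$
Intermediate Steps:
$U{\left(p \right)} = \frac{204}{271} + \frac{p}{271}$ ($U{\left(p \right)} = \frac{204 + p}{271} = \left(204 + p\right) \frac{1}{271} = \frac{204}{271} + \frac{p}{271}$)
$\left(-8623 + U{\left(T{\left(21 \right)} \right)}\right) - 267395 = \left(-8623 + \left(\frac{204}{271} + \frac{1}{271} \cdot 19\right)\right) - 267395 = \left(-8623 + \left(\frac{204}{271} + \frac{19}{271}\right)\right) - 267395 = \left(-8623 + \frac{223}{271}\right) - 267395 = - \frac{2336610}{271} - 267395 = - \frac{74800655}{271}$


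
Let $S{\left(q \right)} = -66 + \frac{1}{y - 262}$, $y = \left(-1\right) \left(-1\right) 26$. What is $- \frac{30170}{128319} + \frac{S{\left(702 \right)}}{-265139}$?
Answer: $- \frac{1885822671617}{8029279636476} \approx -0.23487$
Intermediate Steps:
$y = 26$ ($y = 1 \cdot 26 = 26$)
$S{\left(q \right)} = - \frac{15577}{236}$ ($S{\left(q \right)} = -66 + \frac{1}{26 - 262} = -66 + \frac{1}{-236} = -66 - \frac{1}{236} = - \frac{15577}{236}$)
$- \frac{30170}{128319} + \frac{S{\left(702 \right)}}{-265139} = - \frac{30170}{128319} - \frac{15577}{236 \left(-265139\right)} = \left(-30170\right) \frac{1}{128319} - - \frac{15577}{62572804} = - \frac{30170}{128319} + \frac{15577}{62572804} = - \frac{1885822671617}{8029279636476}$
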